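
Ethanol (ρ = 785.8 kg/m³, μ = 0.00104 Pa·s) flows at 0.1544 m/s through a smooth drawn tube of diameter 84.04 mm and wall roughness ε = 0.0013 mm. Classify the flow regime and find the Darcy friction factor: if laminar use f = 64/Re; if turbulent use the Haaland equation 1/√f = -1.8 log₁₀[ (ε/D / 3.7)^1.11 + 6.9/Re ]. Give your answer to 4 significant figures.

Re = ρVD/μ = 785.8·0.1544·0.08404/0.00104 = 9804.
Re > 4000 → turbulent. ε/D = 1.3e-06/0.08404 = 1.55e-05; Haaland: 1/√f = -1.8 log₁₀[1.07e-06 + 0.000704] = 5.673, so f = 0.03107.

f ≈ 0.03107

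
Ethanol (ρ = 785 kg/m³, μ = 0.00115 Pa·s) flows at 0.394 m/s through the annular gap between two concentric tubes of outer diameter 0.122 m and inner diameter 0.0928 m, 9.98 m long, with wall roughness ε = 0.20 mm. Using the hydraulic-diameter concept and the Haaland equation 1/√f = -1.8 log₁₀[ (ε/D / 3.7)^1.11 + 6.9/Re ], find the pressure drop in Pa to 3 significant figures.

Hydraulic diameter D_h = 4A/P = D_o - D_i = 0.122 - 0.0928 = 0.0292 m.
Re = ρVD_h/μ = 785·0.394·0.0292/0.00115 = 7853.
ε/D_h = 0.0002/0.0292 = 0.00685; Haaland gives 1/√f = -1.8 log₁₀[0.000927+0.000879] = 4.938, so f = 0.04101.
ΔP = f(L/D_h)(ρV²/2) = 0.04101·9.98/0.0292·60.93 = 853.9 Pa.

ΔP ≈ 854 Pa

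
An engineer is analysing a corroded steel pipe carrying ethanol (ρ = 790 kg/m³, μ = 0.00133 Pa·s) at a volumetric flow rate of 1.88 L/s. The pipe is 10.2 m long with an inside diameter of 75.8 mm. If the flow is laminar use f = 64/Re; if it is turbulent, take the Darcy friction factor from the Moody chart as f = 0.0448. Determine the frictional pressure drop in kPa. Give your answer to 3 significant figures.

Q = 1.88 L/s = 1.88/1000 = 0.00188 m³/s.
Cross-sectional area A = πD²/4 = π(0.0758)²/4 = 0.004513 m²; mean velocity V = Q/A = 0.00188/0.004513 = 0.4166 m/s.
Reynolds number Re = ρVD/μ = 790 · 0.4166 · 0.0758 / 0.00133 = 1.876e+04.
Re > 4000 → turbulent; use the Moody-chart value f = 0.0448.
Darcy-Weisbach: ΔP = f(L/D)(ρV²/2) = 0.0448·(10.2/0.0758)·(790·0.4166²/2) = 0.0448·134.6·68.56 = 413.3 Pa.
ΔP = 413.3 Pa = 0.413 kPa.

ΔP ≈ 0.413 kPa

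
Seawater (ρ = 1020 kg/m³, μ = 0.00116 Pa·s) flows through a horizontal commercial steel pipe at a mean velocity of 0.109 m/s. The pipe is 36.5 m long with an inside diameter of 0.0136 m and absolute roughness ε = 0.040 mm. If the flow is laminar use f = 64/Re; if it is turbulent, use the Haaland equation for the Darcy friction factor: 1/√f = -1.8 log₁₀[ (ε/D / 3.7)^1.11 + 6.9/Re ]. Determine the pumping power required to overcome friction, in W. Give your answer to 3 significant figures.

P ≈ 0.0126 W

Reynolds number Re = ρVD/μ = 1020 · 0.109 · 0.0136 / 0.00116 = 1303.
Re < 2300 → laminar flow, so f = 64/Re = 64/1303 = 0.0491 (the turbulent correlation is not needed).
Darcy-Weisbach: ΔP = f(L/D)(ρV²/2) = 0.0491·(36.5/0.0136)·(1020·0.109²/2) = 0.0491·2684·6.059 = 798.5 Pa.
Q = V·A = 0.109·0.0001453 = 1.583e-05 m³/s.
Pumping power P = QΔP = 1.583e-05·798.5 = 0.01264 W = 0.0126 W.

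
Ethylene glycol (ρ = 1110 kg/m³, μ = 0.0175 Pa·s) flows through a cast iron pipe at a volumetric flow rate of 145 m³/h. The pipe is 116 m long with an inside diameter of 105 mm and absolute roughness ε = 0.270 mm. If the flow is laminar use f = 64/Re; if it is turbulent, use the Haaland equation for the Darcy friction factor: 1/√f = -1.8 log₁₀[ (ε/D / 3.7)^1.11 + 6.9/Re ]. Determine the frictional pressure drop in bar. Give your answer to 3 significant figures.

ΔP ≈ 3.83 bar

Q = 145 m³/h = 145/3600 = 0.04028 m³/s.
Cross-sectional area A = πD²/4 = π(0.105)²/4 = 0.008659 m²; mean velocity V = Q/A = 0.04028/0.008659 = 4.652 m/s.
Reynolds number Re = ρVD/μ = 1110 · 4.652 · 0.105 / 0.0175 = 3.098e+04.
Re > 4000 → turbulent. Relative roughness ε/D = 0.00027/0.105 = 0.00257. Haaland: 1/√f = -1.8 log₁₀[(0.00257/3.7)^1.11 + 6.9/3.098e+04] = -1.8 log₁₀[0.000312 + 0.000223] = 5.889, so f = 0.02884.
Darcy-Weisbach: ΔP = f(L/D)(ρV²/2) = 0.02884·(116/0.105)·(1110·4.652²/2) = 0.02884·1105·1.201e+04 = 3.825e+05 Pa.
ΔP = 3.825e+05 Pa = 3.83 bar.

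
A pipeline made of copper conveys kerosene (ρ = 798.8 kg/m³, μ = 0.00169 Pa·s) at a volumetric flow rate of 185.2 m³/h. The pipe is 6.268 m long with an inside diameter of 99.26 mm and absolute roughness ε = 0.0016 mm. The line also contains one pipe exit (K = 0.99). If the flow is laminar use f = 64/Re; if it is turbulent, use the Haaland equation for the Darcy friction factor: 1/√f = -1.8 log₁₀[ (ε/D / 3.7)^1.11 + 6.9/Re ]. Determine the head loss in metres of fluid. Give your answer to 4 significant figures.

h_f ≈ 4.275 m

Q = 185.2 m³/h = 185.2/3600 = 0.05144 m³/s.
Cross-sectional area A = πD²/4 = π(0.09926)²/4 = 0.007738 m²; mean velocity V = Q/A = 0.05144/0.007738 = 6.648 m/s.
Reynolds number Re = ρVD/μ = 798.8 · 6.648 · 0.09926 / 0.00169 = 3.119e+05.
Re > 4000 → turbulent. Relative roughness ε/D = 1.6e-06/0.09926 = 1.61e-05. Haaland: 1/√f = -1.8 log₁₀[(1.61e-05/3.7)^1.11 + 6.9/3.119e+05] = -1.8 log₁₀[1.12e-06 + 2.21e-05] = 8.341, so f = 0.01437.
Total minor-loss coefficient ΣK = 1·0.99 = 0.99.
ΔP = [f·L/D + ΣK]·(ρV²/2) = [0.01437·6.268/0.09926 + 0.99]·(798.8·6.648²/2) = [0.9077 + 0.99]·1.765e+04 = 3.35e+04 Pa.
Head loss h_f = ΔP/(ρg) = 3.35e+04/(798.8·9.81) = 4.275 m.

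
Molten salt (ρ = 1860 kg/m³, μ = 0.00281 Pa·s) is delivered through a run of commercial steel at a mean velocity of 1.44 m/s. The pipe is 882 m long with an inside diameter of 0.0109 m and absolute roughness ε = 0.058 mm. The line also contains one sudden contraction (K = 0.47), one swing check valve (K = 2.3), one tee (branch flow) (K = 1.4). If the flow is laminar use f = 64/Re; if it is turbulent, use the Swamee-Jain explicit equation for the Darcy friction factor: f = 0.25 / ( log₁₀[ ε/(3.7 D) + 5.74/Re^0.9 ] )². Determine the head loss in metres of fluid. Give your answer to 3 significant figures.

h_f ≈ 330 m

Reynolds number Re = ρVD/μ = 1860 · 1.44 · 0.0109 / 0.00281 = 1.039e+04.
Re > 4000 → turbulent. Relative roughness ε/D = 5.8e-05/0.0109 = 0.00532. Swamee-Jain: f = 0.25/(log₁₀[0.00532/3.7 + 5.74/1.039e+04^0.9])² = 0.25/(log₁₀[0.00144 + 0.00139])² = 0.25/(-2.548)² = 0.03851.
Total minor-loss coefficient ΣK = 1·0.47 + 1·2.3 + 1·1.4 = 4.17.
ΔP = [f·L/D + ΣK]·(ρV²/2) = [0.03851·882/0.0109 + 4.17]·(1860·1.44²/2) = [3116 + 4.17]·1928 = 6.017e+06 Pa.
Head loss h_f = ΔP/(ρg) = 6.017e+06/(1860·9.81) = 330 m.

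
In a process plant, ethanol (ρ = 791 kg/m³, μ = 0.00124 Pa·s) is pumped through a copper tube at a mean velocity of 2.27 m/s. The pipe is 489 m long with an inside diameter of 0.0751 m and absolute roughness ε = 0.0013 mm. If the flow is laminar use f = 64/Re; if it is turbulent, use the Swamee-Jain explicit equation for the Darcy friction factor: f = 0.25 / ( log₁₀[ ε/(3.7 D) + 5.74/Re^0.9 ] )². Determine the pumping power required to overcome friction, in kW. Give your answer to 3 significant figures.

Reynolds number Re = ρVD/μ = 791 · 2.27 · 0.0751 / 0.00124 = 1.087e+05.
Re > 4000 → turbulent. Relative roughness ε/D = 1.3e-06/0.0751 = 1.73e-05. Swamee-Jain: f = 0.25/(log₁₀[1.73e-05/3.7 + 5.74/1.087e+05^0.9])² = 0.25/(log₁₀[4.68e-06 + 0.000168])² = 0.25/(-3.762)² = 0.01766.
Darcy-Weisbach: ΔP = f(L/D)(ρV²/2) = 0.01766·(489/0.0751)·(791·2.27²/2) = 0.01766·6511·2038 = 2.344e+05 Pa.
Q = V·A = 2.27·0.00443 = 0.01006 m³/s.
Pumping power P = QΔP = 0.01006·2.344e+05 = 2357 W = 2.36 kW.

P ≈ 2.36 kW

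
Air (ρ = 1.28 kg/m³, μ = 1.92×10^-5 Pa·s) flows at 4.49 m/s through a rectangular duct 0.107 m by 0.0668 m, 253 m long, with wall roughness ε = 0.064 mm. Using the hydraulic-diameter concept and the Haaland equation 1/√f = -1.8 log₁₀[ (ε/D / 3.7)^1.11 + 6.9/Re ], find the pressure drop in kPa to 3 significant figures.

ΔP ≈ 1.04 kPa

Hydraulic diameter D_h = 4A/P = 4·(0.107·0.0668)/(2·(0.107+0.0668)) = 0.02859/0.3476 = 0.08225 m.
Re = ρVD_h/μ = 1.28·4.49·0.08225/1.92e-05 = 2.462e+04.
ε/D_h = 6.4e-05/0.08225 = 0.000778; Haaland gives 1/√f = -1.8 log₁₀[8.29e-05+0.00028] = 6.192, so f = 0.02608.
ΔP = f(L/D_h)(ρV²/2) = 0.02608·253/0.08225·12.9 = 1035 Pa.
ΔP = 1.04 kPa.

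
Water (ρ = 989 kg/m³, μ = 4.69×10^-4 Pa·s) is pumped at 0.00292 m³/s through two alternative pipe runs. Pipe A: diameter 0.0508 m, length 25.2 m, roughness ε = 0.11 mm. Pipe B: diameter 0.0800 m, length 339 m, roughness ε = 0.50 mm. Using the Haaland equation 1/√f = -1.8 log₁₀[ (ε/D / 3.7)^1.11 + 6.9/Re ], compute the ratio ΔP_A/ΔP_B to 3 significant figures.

Pipe A: V = Q/A = 0.00292/0.002027 = 1.441 m/s; Re = 1.543e+05; ε/D = 0.00217; Haaland → f = 0.02493; ΔP_A = f(L/D)(ρV²/2) = 1.269e+04 Pa.
Pipe B: V = Q/A = 0.00292/0.005027 = 0.5809 m/s; Re = 9.8e+04; ε/D = 0.00625; Haaland → f = 0.03335; ΔP_B = f(L/D)(ρV²/2) = 2.358e+04 Pa.
ΔP_A/ΔP_B = 1.269e+04/2.358e+04 = 0.538.

ΔP_A/ΔP_B ≈ 0.538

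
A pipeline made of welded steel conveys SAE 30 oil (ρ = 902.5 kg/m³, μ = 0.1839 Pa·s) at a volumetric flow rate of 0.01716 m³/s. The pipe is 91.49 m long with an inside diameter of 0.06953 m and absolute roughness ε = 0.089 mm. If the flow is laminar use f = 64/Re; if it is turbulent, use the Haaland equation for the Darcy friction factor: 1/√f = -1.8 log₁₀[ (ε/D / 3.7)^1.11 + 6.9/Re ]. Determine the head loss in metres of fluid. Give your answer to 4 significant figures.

h_f ≈ 56.85 m

Cross-sectional area A = πD²/4 = π(0.06953)²/4 = 0.003797 m²; mean velocity V = Q/A = 0.01716/0.003797 = 4.519 m/s.
Reynolds number Re = ρVD/μ = 902.5 · 4.519 · 0.06953 / 0.184 = 1542.
Re < 2300 → laminar flow, so f = 64/Re = 64/1542 = 0.0415 (the turbulent correlation is not needed).
Darcy-Weisbach: ΔP = f(L/D)(ρV²/2) = 0.0415·(91.49/0.06953)·(902.5·4.519²/2) = 0.0415·1316·9217 = 5.033e+05 Pa.
Head loss h_f = ΔP/(ρg) = 5.033e+05/(902.5·9.81) = 56.85 m.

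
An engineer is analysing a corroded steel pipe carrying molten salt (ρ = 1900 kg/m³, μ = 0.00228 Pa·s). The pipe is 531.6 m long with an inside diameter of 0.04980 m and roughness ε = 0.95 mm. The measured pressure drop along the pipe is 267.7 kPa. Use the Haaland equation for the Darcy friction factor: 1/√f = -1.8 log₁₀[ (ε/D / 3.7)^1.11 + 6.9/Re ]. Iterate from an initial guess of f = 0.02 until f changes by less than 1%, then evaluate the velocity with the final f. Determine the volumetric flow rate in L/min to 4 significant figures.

Q ≈ 85.67 L/min

Rearranging Darcy-Weisbach: V = √(2·ΔP·D/(f·L·ρ)). With ε/D = 0.00095/0.0498 = 0.0191, iterate starting from f = 0.02:
  f = 0.02 → V = √(2·2.677e+05·0.0498/(0.02·531.6·1900)) = 1.149 m/s; Re = ρVD/μ = 4.768e+04; f → 0.04867
  f = 0.04867 → V = 0.7364 m/s; Re = 3.056e+04; f → 0.04912
Converged (Δf/f < 1%). With the final f = 0.04912: V = √(2·2.677e+05·0.0498/(0.04912·531.6·1900)) = 0.7331 m/s.
Q = V·A = 0.7331·(π/4·0.0498²) = 0.001428 m³/s = 85.67 L/min.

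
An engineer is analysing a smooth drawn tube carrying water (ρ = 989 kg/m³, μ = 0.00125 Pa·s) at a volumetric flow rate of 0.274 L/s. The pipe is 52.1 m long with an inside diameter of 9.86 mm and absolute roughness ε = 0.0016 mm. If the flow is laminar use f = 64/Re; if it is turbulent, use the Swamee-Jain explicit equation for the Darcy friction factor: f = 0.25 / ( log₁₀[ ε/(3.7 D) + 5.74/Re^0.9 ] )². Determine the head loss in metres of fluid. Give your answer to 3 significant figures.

Q = 0.274 L/s = 0.274/1000 = 0.000274 m³/s.
Cross-sectional area A = πD²/4 = π(0.00986)²/4 = 7.636e-05 m²; mean velocity V = Q/A = 0.000274/7.636e-05 = 3.588 m/s.
Reynolds number Re = ρVD/μ = 989 · 3.588 · 0.00986 / 0.00125 = 2.799e+04.
Re > 4000 → turbulent. Relative roughness ε/D = 1.6e-06/0.00986 = 0.000162. Swamee-Jain: f = 0.25/(log₁₀[0.000162/3.7 + 5.74/2.799e+04^0.9])² = 0.25/(log₁₀[4.39e-05 + 0.000571])² = 0.25/(-3.211)² = 0.02424.
Darcy-Weisbach: ΔP = f(L/D)(ρV²/2) = 0.02424·(52.1/0.00986)·(989·3.588²/2) = 0.02424·5284·6368 = 8.157e+05 Pa.
Head loss h_f = ΔP/(ρg) = 8.157e+05/(989·9.81) = 84.1 m.

h_f ≈ 84.1 m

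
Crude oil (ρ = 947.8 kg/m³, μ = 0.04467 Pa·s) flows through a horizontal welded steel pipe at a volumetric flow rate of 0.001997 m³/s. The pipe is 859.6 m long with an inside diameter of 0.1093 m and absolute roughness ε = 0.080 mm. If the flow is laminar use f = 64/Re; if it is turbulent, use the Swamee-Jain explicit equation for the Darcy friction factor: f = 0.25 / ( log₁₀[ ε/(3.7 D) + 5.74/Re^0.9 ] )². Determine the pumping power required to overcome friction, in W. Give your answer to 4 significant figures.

Cross-sectional area A = πD²/4 = π(0.1093)²/4 = 0.009383 m²; mean velocity V = Q/A = 0.001997/0.009383 = 0.2128 m/s.
Reynolds number Re = ρVD/μ = 947.8 · 0.2128 · 0.1093 / 0.0447 = 493.6.
Re < 2300 → laminar flow, so f = 64/Re = 64/493.6 = 0.1297 (the turbulent correlation is not needed).
Darcy-Weisbach: ΔP = f(L/D)(ρV²/2) = 0.1297·(859.6/0.1093)·(947.8·0.2128²/2) = 0.1297·7865·21.47 = 2.189e+04 Pa.
Pumping power P = QΔP = 0.001997·2.189e+04 = 43.717 W = 43.72 W.

P ≈ 43.72 W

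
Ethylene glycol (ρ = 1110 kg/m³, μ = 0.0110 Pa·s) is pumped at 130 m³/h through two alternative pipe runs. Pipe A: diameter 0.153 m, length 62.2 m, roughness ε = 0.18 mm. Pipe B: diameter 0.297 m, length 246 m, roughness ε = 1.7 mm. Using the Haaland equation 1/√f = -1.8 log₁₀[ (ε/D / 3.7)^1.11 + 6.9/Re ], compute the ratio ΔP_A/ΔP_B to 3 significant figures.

Pipe A: V = Q/A = 0.03611/0.01839 = 1.964 m/s; Re = 3.032e+04; ε/D = 0.00118; Haaland → f = 0.026; ΔP_A = f(L/D)(ρV²/2) = 2.263e+04 Pa.
Pipe B: V = Q/A = 0.03611/0.06928 = 0.5212 m/s; Re = 1.562e+04; ε/D = 0.00572; Haaland → f = 0.03619; ΔP_B = f(L/D)(ρV²/2) = 4519 Pa.
ΔP_A/ΔP_B = 2.263e+04/4519 = 5.01.

ΔP_A/ΔP_B ≈ 5.01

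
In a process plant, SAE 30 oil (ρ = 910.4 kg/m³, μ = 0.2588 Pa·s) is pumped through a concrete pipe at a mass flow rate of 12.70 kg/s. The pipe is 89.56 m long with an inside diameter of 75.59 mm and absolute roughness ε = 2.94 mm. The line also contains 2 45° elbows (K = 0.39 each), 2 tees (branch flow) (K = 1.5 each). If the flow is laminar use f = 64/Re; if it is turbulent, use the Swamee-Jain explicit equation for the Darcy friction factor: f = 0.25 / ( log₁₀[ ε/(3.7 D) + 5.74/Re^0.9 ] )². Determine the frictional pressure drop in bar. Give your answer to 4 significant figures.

A = πD²/4 = π(0.07559)²/4 = 0.004488 m²; mean velocity V = ṁ/(ρA) = 12.7/(910.4 · 0.004488) = 3.109 m/s.
Reynolds number Re = ρVD/μ = 910.4 · 3.109 · 0.07559 / 0.259 = 826.6.
Re < 2300 → laminar flow, so f = 64/Re = 64/826.6 = 0.07743 (the turbulent correlation is not needed).
Total minor-loss coefficient ΣK = 2·0.39 + 2·1.5 = 3.78.
ΔP = [f·L/D + ΣK]·(ρV²/2) = [0.07743·89.56/0.07559 + 3.78]·(910.4·3.109²/2) = [91.74 + 3.78]·4399 = 4.201e+05 Pa.
ΔP = 4.201e+05 Pa = 4.201 bar.

ΔP ≈ 4.201 bar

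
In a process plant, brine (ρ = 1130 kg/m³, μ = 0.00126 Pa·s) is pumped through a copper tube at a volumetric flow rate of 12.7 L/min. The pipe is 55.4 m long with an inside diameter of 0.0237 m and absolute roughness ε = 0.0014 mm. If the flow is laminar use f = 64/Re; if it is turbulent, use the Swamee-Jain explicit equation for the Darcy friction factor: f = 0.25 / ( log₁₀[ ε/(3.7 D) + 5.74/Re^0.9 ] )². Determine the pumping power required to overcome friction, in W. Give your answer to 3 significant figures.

P ≈ 1.99 W

Q = 12.7 L/min = 12.7/60000 = 0.0002117 m³/s.
Cross-sectional area A = πD²/4 = π(0.0237)²/4 = 0.0004412 m²; mean velocity V = Q/A = 0.0002117/0.0004412 = 0.4798 m/s.
Reynolds number Re = ρVD/μ = 1130 · 0.4798 · 0.0237 / 0.00126 = 1.02e+04.
Re > 4000 → turbulent. Relative roughness ε/D = 1.4e-06/0.0237 = 5.91e-05. Swamee-Jain: f = 0.25/(log₁₀[5.91e-05/3.7 + 5.74/1.02e+04^0.9])² = 0.25/(log₁₀[1.6e-05 + 0.00142])² = 0.25/(-2.844)² = 0.03091.
Darcy-Weisbach: ΔP = f(L/D)(ρV²/2) = 0.03091·(55.4/0.0237)·(1130·0.4798²/2) = 0.03091·2338·130.1 = 9398 Pa.
Pumping power P = QΔP = 0.0002117·9398 = 1.989 W = 1.99 W.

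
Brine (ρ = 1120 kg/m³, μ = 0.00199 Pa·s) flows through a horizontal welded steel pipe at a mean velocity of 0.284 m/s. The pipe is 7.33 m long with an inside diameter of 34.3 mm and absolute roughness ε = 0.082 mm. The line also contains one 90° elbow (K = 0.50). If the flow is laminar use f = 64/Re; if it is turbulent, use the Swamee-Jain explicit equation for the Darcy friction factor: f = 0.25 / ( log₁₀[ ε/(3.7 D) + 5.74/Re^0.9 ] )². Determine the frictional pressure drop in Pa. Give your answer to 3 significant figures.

ΔP ≈ 407 Pa

Reynolds number Re = ρVD/μ = 1120 · 0.284 · 0.0343 / 0.00199 = 5482.
Re > 4000 → turbulent. Relative roughness ε/D = 8.2e-05/0.0343 = 0.00239. Swamee-Jain: f = 0.25/(log₁₀[0.00239/3.7 + 5.74/5482^0.9])² = 0.25/(log₁₀[0.000646 + 0.00248])² = 0.25/(-2.505)² = 0.03983.
Total minor-loss coefficient ΣK = 1·0.5 = 0.5.
ΔP = [f·L/D + ΣK]·(ρV²/2) = [0.03983·7.33/0.0343 + 0.5]·(1120·0.284²/2) = [8.511 + 0.5]·45.17 = 407 Pa.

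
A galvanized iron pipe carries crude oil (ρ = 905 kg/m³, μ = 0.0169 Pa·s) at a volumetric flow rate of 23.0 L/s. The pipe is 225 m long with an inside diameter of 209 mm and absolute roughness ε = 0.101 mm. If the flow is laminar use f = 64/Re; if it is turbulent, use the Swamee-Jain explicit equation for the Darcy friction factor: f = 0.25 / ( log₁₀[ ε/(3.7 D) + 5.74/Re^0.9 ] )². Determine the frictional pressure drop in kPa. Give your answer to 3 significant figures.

Q = 23.0 L/s = 23.0/1000 = 0.023 m³/s.
Cross-sectional area A = πD²/4 = π(0.209)²/4 = 0.03431 m²; mean velocity V = Q/A = 0.023/0.03431 = 0.6704 m/s.
Reynolds number Re = ρVD/μ = 905 · 0.6704 · 0.209 / 0.0169 = 7503.
Re > 4000 → turbulent. Relative roughness ε/D = 0.000101/0.209 = 0.000483. Swamee-Jain: f = 0.25/(log₁₀[0.000483/3.7 + 5.74/7503^0.9])² = 0.25/(log₁₀[0.000131 + 0.00187])² = 0.25/(-2.699)² = 0.03431.
Darcy-Weisbach: ΔP = f(L/D)(ρV²/2) = 0.03431·(225/0.209)·(905·0.6704²/2) = 0.03431·1077·203.4 = 7512 Pa.
ΔP = 7512 Pa = 7.51 kPa.

ΔP ≈ 7.51 kPa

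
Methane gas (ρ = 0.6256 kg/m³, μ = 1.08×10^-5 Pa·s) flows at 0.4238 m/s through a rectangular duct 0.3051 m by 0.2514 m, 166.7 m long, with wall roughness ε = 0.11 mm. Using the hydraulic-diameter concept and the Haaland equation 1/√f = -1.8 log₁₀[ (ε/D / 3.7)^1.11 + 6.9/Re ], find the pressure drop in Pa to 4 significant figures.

Hydraulic diameter D_h = 4A/P = 4·(0.3051·0.2514)/(2·(0.3051+0.2514)) = 0.3068/1.113 = 0.2757 m.
Re = ρVD_h/μ = 0.6256·0.4238·0.2757/1.08e-05 = 6767.
ε/D_h = 0.00011/0.2757 = 0.000399; Haaland gives 1/√f = -1.8 log₁₀[3.95e-05+0.00102] = 5.355, so f = 0.03487.
ΔP = f(L/D_h)(ρV²/2) = 0.03487·166.7/0.2757·0.05618 = 1.185 Pa.

ΔP ≈ 1.185 Pa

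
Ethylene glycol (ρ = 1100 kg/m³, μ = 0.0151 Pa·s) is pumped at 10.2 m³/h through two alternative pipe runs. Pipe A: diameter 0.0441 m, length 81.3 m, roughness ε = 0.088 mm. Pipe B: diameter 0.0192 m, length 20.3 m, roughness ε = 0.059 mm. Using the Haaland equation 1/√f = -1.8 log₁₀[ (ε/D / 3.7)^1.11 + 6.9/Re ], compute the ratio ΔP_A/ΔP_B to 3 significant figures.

ΔP_A/ΔP_B ≈ 0.0716

Pipe A: V = Q/A = 0.002833/0.001527 = 1.855 m/s; Re = 5959; ε/D = 0.002; Haaland → f = 0.03784; ΔP_A = f(L/D)(ρV²/2) = 1.32e+05 Pa.
Pipe B: V = Q/A = 0.002833/0.0002895 = 9.786 m/s; Re = 1.369e+04; ε/D = 0.00307; Haaland → f = 0.03311; ΔP_B = f(L/D)(ρV²/2) = 1.844e+06 Pa.
ΔP_A/ΔP_B = 1.32e+05/1.844e+06 = 0.0716.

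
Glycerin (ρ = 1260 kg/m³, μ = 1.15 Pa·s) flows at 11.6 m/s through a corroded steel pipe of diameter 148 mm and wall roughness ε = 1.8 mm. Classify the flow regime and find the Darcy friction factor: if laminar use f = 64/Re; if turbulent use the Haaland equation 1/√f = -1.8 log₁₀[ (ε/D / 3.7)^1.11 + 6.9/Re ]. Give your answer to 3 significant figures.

f ≈ 0.0340

Re = ρVD/μ = 1260·11.6·0.148/1.15 = 1881.
Re < 2300 → laminar, so f = 64/Re = 0.03402 (roughness is irrelevant in laminar flow).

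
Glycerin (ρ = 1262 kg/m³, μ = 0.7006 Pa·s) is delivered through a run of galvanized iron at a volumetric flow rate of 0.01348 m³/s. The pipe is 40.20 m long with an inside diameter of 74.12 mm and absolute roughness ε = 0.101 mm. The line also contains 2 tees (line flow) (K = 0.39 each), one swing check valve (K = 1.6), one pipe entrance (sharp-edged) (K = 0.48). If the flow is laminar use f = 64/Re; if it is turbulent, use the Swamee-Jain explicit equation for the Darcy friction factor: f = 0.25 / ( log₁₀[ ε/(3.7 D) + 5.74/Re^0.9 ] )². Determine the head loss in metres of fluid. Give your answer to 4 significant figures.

Cross-sectional area A = πD²/4 = π(0.07412)²/4 = 0.004315 m²; mean velocity V = Q/A = 0.01348/0.004315 = 3.124 m/s.
Reynolds number Re = ρVD/μ = 1262 · 3.124 · 0.07412 / 0.701 = 417.1.
Re < 2300 → laminar flow, so f = 64/Re = 64/417.1 = 0.1534 (the turbulent correlation is not needed).
Total minor-loss coefficient ΣK = 2·0.39 + 1·1.6 + 1·0.48 = 2.86.
ΔP = [f·L/D + ΣK]·(ρV²/2) = [0.1534·40.2/0.07412 + 2.86]·(1262·3.124²/2) = [83.22 + 2.86]·6159 = 5.301e+05 Pa.
Head loss h_f = ΔP/(ρg) = 5.301e+05/(1262·9.81) = 42.82 m.

h_f ≈ 42.82 m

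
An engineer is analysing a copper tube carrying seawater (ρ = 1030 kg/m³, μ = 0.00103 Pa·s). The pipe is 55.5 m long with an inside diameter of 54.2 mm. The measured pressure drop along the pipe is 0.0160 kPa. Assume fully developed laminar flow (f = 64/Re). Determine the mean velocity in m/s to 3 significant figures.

V ≈ 0.0257 m/s

For laminar flow, f = 64/Re with Re = ρVD/μ, so Darcy-Weisbach reduces to ΔP = 32μLV/D². Solving for V: V = ΔP·D²/(32μL) = 16·(0.0542)²/(32·0.00103·55.5) = 0.02569 m/s.
Check: Re = ρVD/μ = 1030·0.02569·0.0542/0.00103 = 1393 < 2300, so the laminar assumption holds.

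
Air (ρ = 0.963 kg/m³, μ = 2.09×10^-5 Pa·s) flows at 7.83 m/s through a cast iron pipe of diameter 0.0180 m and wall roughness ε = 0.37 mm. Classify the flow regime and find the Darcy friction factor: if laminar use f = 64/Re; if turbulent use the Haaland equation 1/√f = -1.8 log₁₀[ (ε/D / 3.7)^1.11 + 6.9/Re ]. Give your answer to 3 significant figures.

f ≈ 0.0546

Re = ρVD/μ = 0.963·7.83·0.018/2.09e-05 = 6494.
Re > 4000 → turbulent. ε/D = 0.00037/0.018 = 0.0206; Haaland: 1/√f = -1.8 log₁₀[0.00314 + 0.00106] = 4.278, so f = 0.05464.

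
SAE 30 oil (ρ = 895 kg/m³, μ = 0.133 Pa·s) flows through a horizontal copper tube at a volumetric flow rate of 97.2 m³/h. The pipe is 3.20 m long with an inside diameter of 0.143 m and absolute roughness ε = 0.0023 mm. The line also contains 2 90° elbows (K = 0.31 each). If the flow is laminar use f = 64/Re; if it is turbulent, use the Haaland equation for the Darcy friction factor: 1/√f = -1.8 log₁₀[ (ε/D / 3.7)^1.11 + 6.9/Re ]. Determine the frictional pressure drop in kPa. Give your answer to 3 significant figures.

ΔP ≈ 1.90 kPa

Q = 97.2 m³/h = 97.2/3600 = 0.027 m³/s.
Cross-sectional area A = πD²/4 = π(0.143)²/4 = 0.01606 m²; mean velocity V = Q/A = 0.027/0.01606 = 1.681 m/s.
Reynolds number Re = ρVD/μ = 895 · 1.681 · 0.143 / 0.133 = 1618.
Re < 2300 → laminar flow, so f = 64/Re = 64/1618 = 0.03956 (the turbulent correlation is not needed).
Total minor-loss coefficient ΣK = 2·0.31 = 0.62.
ΔP = [f·L/D + ΣK]·(ρV²/2) = [0.03956·3.2/0.143 + 0.62]·(895·1.681²/2) = [0.8853 + 0.62]·1265 = 1904 Pa.
ΔP = 1904 Pa = 1.90 kPa.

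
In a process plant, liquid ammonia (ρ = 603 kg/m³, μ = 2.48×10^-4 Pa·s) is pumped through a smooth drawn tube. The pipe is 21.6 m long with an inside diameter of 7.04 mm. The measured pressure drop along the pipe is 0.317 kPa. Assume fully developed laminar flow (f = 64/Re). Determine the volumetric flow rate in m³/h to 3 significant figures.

Q ≈ 0.0128 m³/h

For laminar flow, f = 64/Re with Re = ρVD/μ, so Darcy-Weisbach reduces to ΔP = 32μLV/D². Solving for V: V = ΔP·D²/(32μL) = 317·(0.00704)²/(32·0.000248·21.6) = 0.09165 m/s.
Check: Re = ρVD/μ = 603·0.09165·0.00704/0.000248 = 1569 < 2300, so the laminar assumption holds.
Q = V·A = 0.09165·(π/4·0.00704²) = 3.568e-06 m³/s = 0.0128 m³/h.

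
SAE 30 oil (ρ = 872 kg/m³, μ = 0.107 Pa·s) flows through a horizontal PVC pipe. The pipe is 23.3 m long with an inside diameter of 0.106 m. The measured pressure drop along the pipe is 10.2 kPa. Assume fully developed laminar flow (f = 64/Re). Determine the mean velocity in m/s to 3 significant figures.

V ≈ 1.44 m/s

For laminar flow, f = 64/Re with Re = ρVD/μ, so Darcy-Weisbach reduces to ΔP = 32μLV/D². Solving for V: V = ΔP·D²/(32μL) = 1.02e+04·(0.106)²/(32·0.107·23.3) = 1.437 m/s.
Check: Re = ρVD/μ = 872·1.437·0.106/0.107 = 1241 < 2300, so the laminar assumption holds.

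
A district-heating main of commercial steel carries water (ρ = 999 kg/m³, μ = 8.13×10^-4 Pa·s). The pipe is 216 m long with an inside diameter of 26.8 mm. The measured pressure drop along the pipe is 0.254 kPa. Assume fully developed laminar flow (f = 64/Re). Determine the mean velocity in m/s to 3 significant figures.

For laminar flow, f = 64/Re with Re = ρVD/μ, so Darcy-Weisbach reduces to ΔP = 32μLV/D². Solving for V: V = ΔP·D²/(32μL) = 254·(0.0268)²/(32·0.000813·216) = 0.03246 m/s.
Check: Re = ρVD/μ = 999·0.03246·0.0268/0.000813 = 1069 < 2300, so the laminar assumption holds.

V ≈ 0.0325 m/s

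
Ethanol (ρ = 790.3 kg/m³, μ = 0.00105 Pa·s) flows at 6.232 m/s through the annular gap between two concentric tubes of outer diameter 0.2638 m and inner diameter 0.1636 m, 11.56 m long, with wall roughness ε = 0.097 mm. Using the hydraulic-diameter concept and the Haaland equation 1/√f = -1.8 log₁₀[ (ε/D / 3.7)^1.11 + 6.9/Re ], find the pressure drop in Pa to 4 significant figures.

ΔP ≈ 35570 Pa

Hydraulic diameter D_h = 4A/P = D_o - D_i = 0.2638 - 0.1636 = 0.1002 m.
Re = ρVD_h/μ = 790.3·6.232·0.1002/0.00105 = 4.7e+05.
ε/D_h = 9.7e-05/0.1002 = 0.000968; Haaland gives 1/√f = -1.8 log₁₀[0.000106+1.47e-05] = 7.056, so f = 0.02009.
ΔP = f(L/D_h)(ρV²/2) = 0.02009·11.56/0.1002·1.535e+04 = 3.557e+04 Pa.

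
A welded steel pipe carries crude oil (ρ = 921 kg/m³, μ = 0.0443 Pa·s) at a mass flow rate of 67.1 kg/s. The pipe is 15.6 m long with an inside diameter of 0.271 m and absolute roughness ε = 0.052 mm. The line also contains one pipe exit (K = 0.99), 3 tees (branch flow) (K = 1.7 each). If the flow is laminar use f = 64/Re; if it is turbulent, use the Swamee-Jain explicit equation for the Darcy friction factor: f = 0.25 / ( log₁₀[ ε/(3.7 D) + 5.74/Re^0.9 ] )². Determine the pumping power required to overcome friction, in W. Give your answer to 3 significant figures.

P ≈ 432 W

A = πD²/4 = π(0.271)²/4 = 0.05768 m²; mean velocity V = ṁ/(ρA) = 67.1/(921 · 0.05768) = 1.263 m/s.
Reynolds number Re = ρVD/μ = 921 · 1.263 · 0.271 / 0.0443 = 7116.
Re > 4000 → turbulent. Relative roughness ε/D = 5.2e-05/0.271 = 0.000192. Swamee-Jain: f = 0.25/(log₁₀[0.000192/3.7 + 5.74/7116^0.9])² = 0.25/(log₁₀[5.19e-05 + 0.00196])² = 0.25/(-2.697)² = 0.03438.
Total minor-loss coefficient ΣK = 1·0.99 + 3·1.7 = 6.09.
ΔP = [f·L/D + ΣK]·(ρV²/2) = [0.03438·15.6/0.271 + 6.09]·(921·1.263²/2) = [1.979 + 6.09]·734.7 = 5928 Pa.
Q = ṁ/ρ = 67.1/921 = 0.07286 m³/s.
Pumping power P = QΔP = 0.07286·5928 = 431.9 W = 432 W.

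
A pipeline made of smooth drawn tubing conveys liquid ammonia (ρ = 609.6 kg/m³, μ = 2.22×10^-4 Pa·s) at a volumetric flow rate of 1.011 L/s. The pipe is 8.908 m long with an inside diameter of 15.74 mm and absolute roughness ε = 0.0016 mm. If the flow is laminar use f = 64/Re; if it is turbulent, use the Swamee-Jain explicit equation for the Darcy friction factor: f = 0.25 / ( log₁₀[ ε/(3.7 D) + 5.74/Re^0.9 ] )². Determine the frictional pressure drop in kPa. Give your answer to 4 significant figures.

ΔP ≈ 75.04 kPa

Q = 1.011 L/s = 1.011/1000 = 0.001011 m³/s.
Cross-sectional area A = πD²/4 = π(0.01574)²/4 = 0.0001946 m²; mean velocity V = Q/A = 0.001011/0.0001946 = 5.196 m/s.
Reynolds number Re = ρVD/μ = 609.6 · 5.196 · 0.01574 / 0.000222 = 2.246e+05.
Re > 4000 → turbulent. Relative roughness ε/D = 1.6e-06/0.01574 = 0.000102. Swamee-Jain: f = 0.25/(log₁₀[0.000102/3.7 + 5.74/2.246e+05^0.9])² = 0.25/(log₁₀[2.75e-05 + 8.76e-05])² = 0.25/(-3.939)² = 0.01611.
Darcy-Weisbach: ΔP = f(L/D)(ρV²/2) = 0.01611·(8.908/0.01574)·(609.6·5.196²/2) = 0.01611·565.9·8228 = 7.504e+04 Pa.
ΔP = 7.504e+04 Pa = 75.04 kPa.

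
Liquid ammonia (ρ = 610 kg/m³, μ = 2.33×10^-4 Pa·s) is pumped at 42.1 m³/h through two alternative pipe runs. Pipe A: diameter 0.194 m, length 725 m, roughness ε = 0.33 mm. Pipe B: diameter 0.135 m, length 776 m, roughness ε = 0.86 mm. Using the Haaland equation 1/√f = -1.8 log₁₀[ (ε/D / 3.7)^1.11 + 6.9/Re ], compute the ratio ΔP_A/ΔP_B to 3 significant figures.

Pipe A: V = Q/A = 0.01169/0.02956 = 0.3956 m/s; Re = 2.009e+05; ε/D = 0.0017; Haaland → f = 0.02336; ΔP_A = f(L/D)(ρV²/2) = 4167 Pa.
Pipe B: V = Q/A = 0.01169/0.01431 = 0.817 m/s; Re = 2.888e+05; ε/D = 0.00637; Haaland → f = 0.03305; ΔP_B = f(L/D)(ρV²/2) = 3.867e+04 Pa.
ΔP_A/ΔP_B = 4167/3.867e+04 = 0.108.

ΔP_A/ΔP_B ≈ 0.108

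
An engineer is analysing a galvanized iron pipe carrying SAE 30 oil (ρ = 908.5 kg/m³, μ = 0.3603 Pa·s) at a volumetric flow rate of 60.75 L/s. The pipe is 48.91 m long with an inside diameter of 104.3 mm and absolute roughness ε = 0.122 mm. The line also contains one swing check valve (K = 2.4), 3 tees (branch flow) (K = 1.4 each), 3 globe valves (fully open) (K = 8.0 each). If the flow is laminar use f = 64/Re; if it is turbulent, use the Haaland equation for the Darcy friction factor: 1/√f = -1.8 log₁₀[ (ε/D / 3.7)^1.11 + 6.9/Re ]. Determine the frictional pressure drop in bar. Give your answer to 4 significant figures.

Q = 60.75 L/s = 60.75/1000 = 0.06075 m³/s.
Cross-sectional area A = πD²/4 = π(0.1043)²/4 = 0.008544 m²; mean velocity V = Q/A = 0.06075/0.008544 = 7.11 m/s.
Reynolds number Re = ρVD/μ = 908.5 · 7.11 · 0.1043 / 0.36 = 1870.
Re < 2300 → laminar flow, so f = 64/Re = 64/1870 = 0.03423 (the turbulent correlation is not needed).
Total minor-loss coefficient ΣK = 1·2.4 + 3·1.4 + 3·8 = 30.6.
ΔP = [f·L/D + ΣK]·(ρV²/2) = [0.03423·48.91/0.1043 + 30.6]·(908.5·7.11²/2) = [16.05 + 30.6]·2.297e+04 = 1.071e+06 Pa.
ΔP = 1.071e+06 Pa = 10.71 bar.

ΔP ≈ 10.71 bar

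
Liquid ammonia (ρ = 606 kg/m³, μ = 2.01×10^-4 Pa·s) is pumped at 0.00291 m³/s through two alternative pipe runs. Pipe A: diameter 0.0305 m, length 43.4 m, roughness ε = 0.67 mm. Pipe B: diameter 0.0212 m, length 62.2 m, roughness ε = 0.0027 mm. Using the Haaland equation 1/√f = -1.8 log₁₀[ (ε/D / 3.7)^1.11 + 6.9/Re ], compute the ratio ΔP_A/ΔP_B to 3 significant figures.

Pipe A: V = Q/A = 0.00291/0.0007306 = 3.983 m/s; Re = 3.663e+05; ε/D = 0.022; Haaland → f = 0.05063; ΔP_A = f(L/D)(ρV²/2) = 3.463e+05 Pa.
Pipe B: V = Q/A = 0.00291/0.000353 = 8.244 m/s; Re = 5.269e+05; ε/D = 0.000127; Haaland → f = 0.01449; ΔP_B = f(L/D)(ρV²/2) = 8.751e+05 Pa.
ΔP_A/ΔP_B = 3.463e+05/8.751e+05 = 0.396.

ΔP_A/ΔP_B ≈ 0.396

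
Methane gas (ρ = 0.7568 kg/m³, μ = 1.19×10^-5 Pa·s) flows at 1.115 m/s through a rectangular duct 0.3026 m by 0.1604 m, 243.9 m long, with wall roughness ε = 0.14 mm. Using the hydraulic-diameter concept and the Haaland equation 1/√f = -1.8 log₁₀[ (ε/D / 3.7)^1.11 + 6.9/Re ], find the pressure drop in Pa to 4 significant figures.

Hydraulic diameter D_h = 4A/P = 4·(0.3026·0.1604)/(2·(0.3026+0.1604)) = 0.1941/0.926 = 0.2097 m.
Re = ρVD_h/μ = 0.7568·1.115·0.2097/1.19e-05 = 1.487e+04.
ε/D_h = 0.00014/0.2097 = 0.000668; Haaland gives 1/√f = -1.8 log₁₀[6.99e-05+0.000464] = 5.89, so f = 0.02882.
ΔP = f(L/D_h)(ρV²/2) = 0.02882·243.9/0.2097·0.4704 = 15.77 Pa.

ΔP ≈ 15.77 Pa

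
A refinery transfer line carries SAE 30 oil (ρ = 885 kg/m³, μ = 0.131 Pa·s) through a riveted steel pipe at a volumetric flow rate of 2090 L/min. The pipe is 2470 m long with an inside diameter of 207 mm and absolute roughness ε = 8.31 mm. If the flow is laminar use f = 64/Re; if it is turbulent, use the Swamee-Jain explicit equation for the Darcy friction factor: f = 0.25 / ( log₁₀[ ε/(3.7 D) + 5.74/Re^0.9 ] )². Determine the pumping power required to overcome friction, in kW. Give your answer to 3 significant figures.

P ≈ 8.71 kW

Q = 2090 L/min = 2090/60000 = 0.03483 m³/s.
Cross-sectional area A = πD²/4 = π(0.207)²/4 = 0.03365 m²; mean velocity V = Q/A = 0.03483/0.03365 = 1.035 m/s.
Reynolds number Re = ρVD/μ = 885 · 1.035 · 0.207 / 0.131 = 1447.
Re < 2300 → laminar flow, so f = 64/Re = 64/1447 = 0.04422 (the turbulent correlation is not needed).
Darcy-Weisbach: ΔP = f(L/D)(ρV²/2) = 0.04422·(2470/0.207)·(885·1.035²/2) = 0.04422·1.193e+04·474.1 = 2.501e+05 Pa.
Pumping power P = QΔP = 0.03483·2.501e+05 = 8712 W = 8.71 kW.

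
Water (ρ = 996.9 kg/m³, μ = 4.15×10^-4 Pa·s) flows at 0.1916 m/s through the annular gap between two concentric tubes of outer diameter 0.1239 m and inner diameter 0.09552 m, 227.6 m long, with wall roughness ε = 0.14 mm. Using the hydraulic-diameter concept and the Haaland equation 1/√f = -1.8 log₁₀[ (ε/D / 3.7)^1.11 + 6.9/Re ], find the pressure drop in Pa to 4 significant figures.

ΔP ≈ 5272 Pa

Hydraulic diameter D_h = 4A/P = D_o - D_i = 0.1239 - 0.09552 = 0.02838 m.
Re = ρVD_h/μ = 996.9·0.1916·0.02838/0.000415 = 1.306e+04.
ε/D_h = 0.00014/0.02838 = 0.00493; Haaland gives 1/√f = -1.8 log₁₀[0.000644+0.000528] = 5.276, so f = 0.03592.
ΔP = f(L/D_h)(ρV²/2) = 0.03592·227.6/0.02838·18.3 = 5272 Pa.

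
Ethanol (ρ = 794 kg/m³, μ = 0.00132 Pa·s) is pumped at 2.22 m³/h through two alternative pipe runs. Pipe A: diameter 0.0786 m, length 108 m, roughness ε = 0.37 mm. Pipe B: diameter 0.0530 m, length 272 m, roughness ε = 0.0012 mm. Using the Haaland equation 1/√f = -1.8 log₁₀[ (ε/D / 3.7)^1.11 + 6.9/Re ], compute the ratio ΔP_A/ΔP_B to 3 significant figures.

ΔP_A/ΔP_B ≈ 0.0706

Pipe A: V = Q/A = 0.0006167/0.004852 = 0.1271 m/s; Re = 6009; ε/D = 0.00471; Haaland → f = 0.04067; ΔP_A = f(L/D)(ρV²/2) = 358.4 Pa.
Pipe B: V = Q/A = 0.0006167/0.002206 = 0.2795 m/s; Re = 8911; ε/D = 2.26e-05; Haaland → f = 0.03191; ΔP_B = f(L/D)(ρV²/2) = 5079 Pa.
ΔP_A/ΔP_B = 358.4/5079 = 0.0706.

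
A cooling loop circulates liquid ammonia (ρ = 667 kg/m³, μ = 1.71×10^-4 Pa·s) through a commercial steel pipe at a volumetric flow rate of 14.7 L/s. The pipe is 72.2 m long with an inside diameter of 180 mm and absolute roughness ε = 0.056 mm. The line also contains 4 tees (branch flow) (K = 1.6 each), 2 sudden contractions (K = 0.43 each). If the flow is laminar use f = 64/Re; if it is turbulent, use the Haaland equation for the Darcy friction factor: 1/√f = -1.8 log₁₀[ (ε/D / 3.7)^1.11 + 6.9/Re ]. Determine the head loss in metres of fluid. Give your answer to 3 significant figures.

Q = 14.7 L/s = 14.7/1000 = 0.0147 m³/s.
Cross-sectional area A = πD²/4 = π(0.18)²/4 = 0.02545 m²; mean velocity V = Q/A = 0.0147/0.02545 = 0.5777 m/s.
Reynolds number Re = ρVD/μ = 667 · 0.5777 · 0.18 / 0.000171 = 4.056e+05.
Re > 4000 → turbulent. Relative roughness ε/D = 5.6e-05/0.18 = 0.000311. Haaland: 1/√f = -1.8 log₁₀[(0.000311/3.7)^1.11 + 6.9/4.056e+05] = -1.8 log₁₀[3e-05 + 1.7e-05] = 7.791, so f = 0.01648.
Total minor-loss coefficient ΣK = 4·1.6 + 2·0.43 = 7.26.
ΔP = [f·L/D + ΣK]·(ρV²/2) = [0.01648·72.2/0.18 + 7.26]·(667·0.5777²/2) = [6.608 + 7.26]·111.3 = 1543 Pa.
Head loss h_f = ΔP/(ρg) = 1543/(667·9.81) = 0.236 m.

h_f ≈ 0.236 m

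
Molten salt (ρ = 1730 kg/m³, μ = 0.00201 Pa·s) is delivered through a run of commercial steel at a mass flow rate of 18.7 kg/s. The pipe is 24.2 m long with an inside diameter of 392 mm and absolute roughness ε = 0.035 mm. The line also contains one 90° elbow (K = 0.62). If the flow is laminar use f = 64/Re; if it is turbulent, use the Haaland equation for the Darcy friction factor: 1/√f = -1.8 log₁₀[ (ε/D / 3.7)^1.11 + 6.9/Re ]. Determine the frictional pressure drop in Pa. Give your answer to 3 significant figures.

ΔP ≈ 14.3 Pa

A = πD²/4 = π(0.392)²/4 = 0.1207 m²; mean velocity V = ṁ/(ρA) = 18.7/(1730 · 0.1207) = 0.08956 m/s.
Reynolds number Re = ρVD/μ = 1730 · 0.08956 · 0.392 / 0.00201 = 3.022e+04.
Re > 4000 → turbulent. Relative roughness ε/D = 3.5e-05/0.392 = 8.93e-05. Haaland: 1/√f = -1.8 log₁₀[(8.93e-05/3.7)^1.11 + 6.9/3.022e+04] = -1.8 log₁₀[7.49e-06 + 0.000228] = 6.529, so f = 0.02346.
Total minor-loss coefficient ΣK = 1·0.62 = 0.62.
ΔP = [f·L/D + ΣK]·(ρV²/2) = [0.02346·24.2/0.392 + 0.62]·(1730·0.08956²/2) = [1.448 + 0.62]·6.939 = 14.35 Pa.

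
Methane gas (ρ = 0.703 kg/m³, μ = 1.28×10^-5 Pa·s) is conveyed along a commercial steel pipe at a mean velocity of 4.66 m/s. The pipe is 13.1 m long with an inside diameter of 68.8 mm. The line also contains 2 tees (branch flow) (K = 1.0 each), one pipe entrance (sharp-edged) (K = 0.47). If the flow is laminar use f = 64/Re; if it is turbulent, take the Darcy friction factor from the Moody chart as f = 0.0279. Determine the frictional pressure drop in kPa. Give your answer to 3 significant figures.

ΔP ≈ 0.0594 kPa

Reynolds number Re = ρVD/μ = 0.703 · 4.66 · 0.0688 / 1.28e-05 = 1.761e+04.
Re > 4000 → turbulent; use the Moody-chart value f = 0.0279.
Total minor-loss coefficient ΣK = 2·1 + 1·0.47 = 2.47.
ΔP = [f·L/D + ΣK]·(ρV²/2) = [0.0279·13.1/0.0688 + 2.47]·(0.703·4.66²/2) = [5.312 + 2.47]·7.633 = 59.4 Pa.
ΔP = 59.4 Pa = 0.0594 kPa.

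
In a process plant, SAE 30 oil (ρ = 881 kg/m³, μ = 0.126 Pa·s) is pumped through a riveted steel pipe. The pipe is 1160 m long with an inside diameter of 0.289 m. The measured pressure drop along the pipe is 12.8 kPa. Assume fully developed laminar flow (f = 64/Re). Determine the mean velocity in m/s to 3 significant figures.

For laminar flow, f = 64/Re with Re = ρVD/μ, so Darcy-Weisbach reduces to ΔP = 32μLV/D². Solving for V: V = ΔP·D²/(32μL) = 1.28e+04·(0.289)²/(32·0.126·1160) = 0.2286 m/s.
Check: Re = ρVD/μ = 881·0.2286·0.289/0.126 = 461.9 < 2300, so the laminar assumption holds.

V ≈ 0.229 m/s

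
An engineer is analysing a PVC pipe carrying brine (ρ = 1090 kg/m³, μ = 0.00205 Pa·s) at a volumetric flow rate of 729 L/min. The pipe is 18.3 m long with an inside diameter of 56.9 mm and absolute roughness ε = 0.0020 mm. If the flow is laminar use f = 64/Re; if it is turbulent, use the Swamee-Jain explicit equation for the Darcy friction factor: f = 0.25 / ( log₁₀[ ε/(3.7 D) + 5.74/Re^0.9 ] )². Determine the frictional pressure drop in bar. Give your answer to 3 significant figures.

ΔP ≈ 0.673 bar

Q = 729 L/min = 729/60000 = 0.01215 m³/s.
Cross-sectional area A = πD²/4 = π(0.0569)²/4 = 0.002543 m²; mean velocity V = Q/A = 0.01215/0.002543 = 4.778 m/s.
Reynolds number Re = ρVD/μ = 1090 · 4.778 · 0.0569 / 0.00205 = 1.446e+05.
Re > 4000 → turbulent. Relative roughness ε/D = 2e-06/0.0569 = 3.51e-05. Swamee-Jain: f = 0.25/(log₁₀[3.51e-05/3.7 + 5.74/1.446e+05^0.9])² = 0.25/(log₁₀[9.5e-06 + 0.00013])² = 0.25/(-3.855)² = 0.01683.
Darcy-Weisbach: ΔP = f(L/D)(ρV²/2) = 0.01683·(18.3/0.0569)·(1090·4.778²/2) = 0.01683·321.6·1.244e+04 = 6.734e+04 Pa.
ΔP = 6.734e+04 Pa = 0.673 bar.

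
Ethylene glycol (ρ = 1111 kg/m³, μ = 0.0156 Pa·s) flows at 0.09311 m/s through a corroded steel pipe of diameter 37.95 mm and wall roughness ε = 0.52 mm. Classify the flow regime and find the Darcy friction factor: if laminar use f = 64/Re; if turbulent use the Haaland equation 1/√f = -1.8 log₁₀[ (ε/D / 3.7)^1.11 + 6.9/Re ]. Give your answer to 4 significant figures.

f ≈ 0.2543

Re = ρVD/μ = 1111·0.09311·0.03795/0.0156 = 251.7.
Re < 2300 → laminar, so f = 64/Re = 0.2543 (roughness is irrelevant in laminar flow).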